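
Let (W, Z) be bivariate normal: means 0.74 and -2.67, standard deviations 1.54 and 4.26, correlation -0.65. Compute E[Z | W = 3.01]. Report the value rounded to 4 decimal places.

-6.7516

E[Z | W=x] = μ_Z + ρ(σ_Z/σ_W)(x − μ_W) for jointly normal variables.
E[Z | W=3.01] = -2.67 + (-0.65)·(4.26/1.54)·(3.01 − (0.74)) = -2.67 + (-1.79805)·(2.27) = -6.7516.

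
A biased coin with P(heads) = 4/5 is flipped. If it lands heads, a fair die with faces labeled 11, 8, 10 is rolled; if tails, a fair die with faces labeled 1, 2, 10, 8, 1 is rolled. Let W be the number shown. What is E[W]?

646/75

E[W | heads] = (11+8+10)/3 = 29/3.
E[W | tails] = (1+2+10+8+1)/5 = 22/5.
By the law of total expectation,
E[W] = (4/5)·(29/3) + (1/5)·(22/5) = 646/75.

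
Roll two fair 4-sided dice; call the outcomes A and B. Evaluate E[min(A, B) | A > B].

P(A > B) = 3/8.
Summing min(A,B)·P(x,y) over outcomes with A > B gives 5/8.
E[min(A, B) | A > B] = (5/8) / (3/8) = 5/3.

5/3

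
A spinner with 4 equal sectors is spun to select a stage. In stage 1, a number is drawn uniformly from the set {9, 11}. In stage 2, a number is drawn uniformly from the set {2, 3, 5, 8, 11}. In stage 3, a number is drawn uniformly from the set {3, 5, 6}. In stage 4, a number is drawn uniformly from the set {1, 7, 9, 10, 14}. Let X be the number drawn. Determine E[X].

43/6

E[X | stage 1] = (9+11)/2 = 10.
E[X | stage 2] = (2+3+5+8+11)/5 = 29/5.
E[X | stage 3] = (3+5+6)/3 = 14/3.
E[X | stage 4] = (1+7+9+10+14)/5 = 41/5.
By the law of total expectation,
E[X] = (1/4)·(10) + (1/4)·(29/5) + (1/4)·(14/3) + (1/4)·(41/5) = 43/6.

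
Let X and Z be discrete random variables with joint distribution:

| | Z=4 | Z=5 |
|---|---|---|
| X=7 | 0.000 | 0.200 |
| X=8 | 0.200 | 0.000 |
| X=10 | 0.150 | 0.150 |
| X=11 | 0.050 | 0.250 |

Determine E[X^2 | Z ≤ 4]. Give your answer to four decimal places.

84.6250

P(Z ≤ 4) = 0.400.
Σ X^2·P over the event = 64·(0.200) + 100·(0.150) + 121·(0.050) = 33.850.
E[X^2 | Z ≤ 4] = (33.850) / (0.400) = 84.6250.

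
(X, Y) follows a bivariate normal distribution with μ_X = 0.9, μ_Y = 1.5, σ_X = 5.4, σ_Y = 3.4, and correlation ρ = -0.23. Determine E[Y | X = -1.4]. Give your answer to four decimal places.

1.8331

E[Y | X=x] = μ_Y + ρ(σ_Y/σ_X)(x − μ_X) for jointly normal variables.
E[Y | X=-1.4] = 1.5 + (-0.23)·(3.4/5.4)·(-1.4 − (0.9)) = 1.5 + (-0.14481)·(-2.3) = 1.8331.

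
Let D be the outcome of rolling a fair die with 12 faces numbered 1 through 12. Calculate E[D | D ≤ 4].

Given D ≤ 4, D is equally likely to be any of {1, 2, 3, 4}.
E[D | D ≤ 4] = (1 + 2 + 3 + 4) / 4 = 5/2.

5/2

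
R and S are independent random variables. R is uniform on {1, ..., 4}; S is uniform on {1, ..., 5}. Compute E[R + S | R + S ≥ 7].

23/3

Outcomes with R + S ≥ 7: (2,5), (3,4), (3,5), (4,3), (4,4), (4,5), each with probability 1/20.
E[R + S | R + S ≥ 7] = (7 + 7 + 8 + 7 + 8 + 9) / 6 = 23/3.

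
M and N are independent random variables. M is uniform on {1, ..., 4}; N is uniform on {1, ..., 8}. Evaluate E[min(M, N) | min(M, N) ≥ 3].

41/12

P(min(M, N) ≥ 3) = 3/8.
Summing min(M,N)·P(x,y) over outcomes with min(M, N) ≥ 3 gives 41/32.
E[min(M, N) | min(M, N) ≥ 3] = (41/32) / (3/8) = 41/12.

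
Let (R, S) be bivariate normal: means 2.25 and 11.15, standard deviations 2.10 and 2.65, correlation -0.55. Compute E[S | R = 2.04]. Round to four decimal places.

The regression of S on R has slope ρ·σ_S/σ_R and passes through (μ_R, μ_S).
E[S | R=2.04] = 11.15 + (-0.55)·(2.65/2.10)·(2.04 − (2.25)) = 11.15 + (-0.69405)·(-0.21) = 11.2958.

11.2958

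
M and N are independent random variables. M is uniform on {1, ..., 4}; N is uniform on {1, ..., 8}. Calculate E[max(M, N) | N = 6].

6

Outcomes with N = 6: (1,6), (2,6), (3,6), (4,6), each with probability 1/32.
E[max(M, N) | N = 6] = (6 + 6 + 6 + 6) / 4 = 6.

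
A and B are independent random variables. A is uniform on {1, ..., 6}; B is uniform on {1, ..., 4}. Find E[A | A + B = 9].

Outcomes with A + B = 9: (5,4), (6,3), each with probability 1/24.
E[A | A + B = 9] = (5 + 6) / 2 = 11/2.

11/2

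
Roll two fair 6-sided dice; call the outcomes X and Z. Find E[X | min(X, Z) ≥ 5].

11/2

Outcomes with min(X, Z) ≥ 5: (5,5), (5,6), (6,5), (6,6), each with probability 1/36.
E[X | min(X, Z) ≥ 5] = (5 + 5 + 6 + 6) / 4 = 11/2.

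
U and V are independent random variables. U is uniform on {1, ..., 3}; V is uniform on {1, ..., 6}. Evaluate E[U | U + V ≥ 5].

13/6

P(U + V ≥ 5) = 2/3.
Summing U·P(x,y) over outcomes with U + V ≥ 5 gives 13/9.
E[U | U + V ≥ 5] = (13/9) / (2/3) = 13/6.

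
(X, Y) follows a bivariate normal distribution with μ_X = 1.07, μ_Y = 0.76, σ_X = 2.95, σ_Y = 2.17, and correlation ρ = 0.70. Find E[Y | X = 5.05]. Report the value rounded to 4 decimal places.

2.8094

The regression of Y on X has slope ρ·σ_Y/σ_X and passes through (μ_X, μ_Y).
E[Y | X=5.05] = 0.76 + (0.70)·(2.17/2.95)·(5.05 − (1.07)) = 0.76 + (0.51492)·(3.98) = 2.8094.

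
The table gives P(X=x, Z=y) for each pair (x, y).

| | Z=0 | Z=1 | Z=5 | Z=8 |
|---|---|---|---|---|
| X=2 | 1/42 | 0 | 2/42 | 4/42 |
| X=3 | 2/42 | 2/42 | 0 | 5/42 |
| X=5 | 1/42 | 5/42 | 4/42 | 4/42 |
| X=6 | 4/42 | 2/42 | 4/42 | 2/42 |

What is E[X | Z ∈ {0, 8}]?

P(Z ∈ {0, 8}) = 23/42.
Σ X·P over the event = 2·(1/42) + 2·(4/42) + 3·(2/42) + 3·(5/42) + 5·(1/42) + 5·(4/42) + 6·(4/42) + 6·(2/42) = 46/21.
E[X | Z ∈ {0, 8}] = (46/21) / (23/42) = 4.

4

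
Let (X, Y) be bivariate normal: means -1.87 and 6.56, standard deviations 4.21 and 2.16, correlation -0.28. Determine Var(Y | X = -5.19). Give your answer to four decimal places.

4.2998

The conditional variance in a bivariate normal is σ_Y²(1 − ρ²), independent of x.
Var(Y | X=-5.19) = (2.16)²·(1 − (-0.28)²) = 4.6656·0.9216 = 4.2998.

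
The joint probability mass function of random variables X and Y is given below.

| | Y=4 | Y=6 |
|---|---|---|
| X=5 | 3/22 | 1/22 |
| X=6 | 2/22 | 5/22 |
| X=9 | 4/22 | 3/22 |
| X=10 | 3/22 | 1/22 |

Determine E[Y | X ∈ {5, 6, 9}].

P(X ∈ {5, 6, 9}) = 9/11.
Σ Y·P over the event = 4·(3/22) + 6·(1/22) + 4·(2/22) + 6·(5/22) + 4·(4/22) + 6·(3/22) = 45/11.
E[Y | X ∈ {5, 6, 9}] = (45/11) / (9/11) = 5.

5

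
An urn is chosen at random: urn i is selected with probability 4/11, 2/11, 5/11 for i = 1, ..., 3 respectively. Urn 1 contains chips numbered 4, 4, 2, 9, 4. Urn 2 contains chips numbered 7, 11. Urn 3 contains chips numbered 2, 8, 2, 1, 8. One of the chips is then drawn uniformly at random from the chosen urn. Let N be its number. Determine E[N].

E[N | urn 1] = (4+4+2+9+4)/5 = 23/5.
E[N | urn 2] = (7+11)/2 = 9.
E[N | urn 3] = (2+8+2+1+8)/5 = 21/5.
By the law of total expectation,
E[N] = (4/11)·(23/5) + (2/11)·(9) + (5/11)·(21/5) = 287/55.

287/55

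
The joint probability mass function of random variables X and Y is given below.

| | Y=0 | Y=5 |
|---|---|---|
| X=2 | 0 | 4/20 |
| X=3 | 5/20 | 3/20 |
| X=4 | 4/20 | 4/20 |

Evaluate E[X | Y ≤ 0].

31/9

P(Y ≤ 0) = 9/20.
Σ X·P over the event = 3·(5/20) + 4·(4/20) = 31/20.
E[X | Y ≤ 0] = (31/20) / (9/20) = 31/9.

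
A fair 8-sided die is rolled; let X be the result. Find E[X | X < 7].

Given X < 7, X is equally likely to be any of {1, 2, 3, 4, 5, 6}.
E[X | X < 7] = (1 + 2 + 3 + 4 + 5 + 6) / 6 = 7/2.

7/2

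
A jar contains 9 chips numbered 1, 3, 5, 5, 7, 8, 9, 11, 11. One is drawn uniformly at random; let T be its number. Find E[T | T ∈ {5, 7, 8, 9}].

34/5

P(T ∈ {5, 7, 8, 9}) = 5/9.
Σ over the event: 5·2/9 + 7·1/9 + 8·1/9 + 9·1/9 = 34/9.
E[T | T ∈ {5, 7, 8, 9}] = (34/9) / (5/9) = 34/5.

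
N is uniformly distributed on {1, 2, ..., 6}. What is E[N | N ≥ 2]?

4

Given N ≥ 2, N is equally likely to be any of {2, 3, 4, 5, 6}.
E[N | N ≥ 2] = (2 + 3 + 4 + 5 + 6) / 5 = 4.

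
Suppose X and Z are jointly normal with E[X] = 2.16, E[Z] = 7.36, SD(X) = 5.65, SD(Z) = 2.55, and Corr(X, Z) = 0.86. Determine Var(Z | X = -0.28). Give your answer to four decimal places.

Var(Z | X=x) = (1 − ρ²)·σ_Z².
Var(Z | X=-0.28) = (2.55)²·(1 − (0.86)²) = 6.5025·0.2604 = 1.6933.

1.6933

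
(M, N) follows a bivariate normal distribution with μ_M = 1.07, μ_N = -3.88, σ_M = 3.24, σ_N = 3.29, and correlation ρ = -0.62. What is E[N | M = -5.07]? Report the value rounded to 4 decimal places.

-0.0145

The regression of N on M has slope ρ·σ_N/σ_M and passes through (μ_M, μ_N).
E[N | M=-5.07] = -3.88 + (-0.62)·(3.29/3.24)·(-5.07 − (1.07)) = -3.88 + (-0.629568)·(-6.14) = -0.0145.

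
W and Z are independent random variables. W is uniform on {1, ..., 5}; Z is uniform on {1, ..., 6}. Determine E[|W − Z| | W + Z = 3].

1

P(W + Z = 3) = 1/15.
Summing |W−Z|·P(x,y) over outcomes with W + Z = 3 gives 1/15.
E[|W − Z| | W + Z = 3] = (1/15) / (1/15) = 1.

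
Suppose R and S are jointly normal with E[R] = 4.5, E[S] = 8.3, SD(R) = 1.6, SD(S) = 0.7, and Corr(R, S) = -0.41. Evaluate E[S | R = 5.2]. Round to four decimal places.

The regression of S on R has slope ρ·σ_S/σ_R and passes through (μ_R, μ_S).
E[S | R=5.2] = 8.3 + (-0.41)·(0.7/1.6)·(5.2 − (4.5)) = 8.3 + (-0.17938)·(0.7) = 8.1744.

8.1744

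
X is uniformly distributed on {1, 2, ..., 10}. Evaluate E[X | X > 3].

Given X > 3, X is equally likely to be any of {4, 5, 6, 7, 8, 9, 10}.
E[X | X > 3] = (4 + 5 + 6 + 7 + 8 + 9 + 10) / 7 = 7.

7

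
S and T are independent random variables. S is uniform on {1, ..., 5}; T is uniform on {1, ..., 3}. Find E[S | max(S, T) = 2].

5/3

P(max(S, T) = 2) = 1/5.
Summing S·P(x,y) over outcomes with max(S, T) = 2 gives 1/3.
E[S | max(S, T) = 2] = (1/3) / (1/5) = 5/3.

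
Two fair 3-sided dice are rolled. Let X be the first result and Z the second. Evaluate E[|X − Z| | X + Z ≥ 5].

2/3

Outcomes with X + Z ≥ 5: (2,3), (3,2), (3,3), each with probability 1/9.
E[|X − Z| | X + Z ≥ 5] = (1 + 1 + 0) / 3 = 2/3.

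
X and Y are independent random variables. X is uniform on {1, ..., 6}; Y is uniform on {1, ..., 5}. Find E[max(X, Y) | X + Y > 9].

Outcomes with X + Y > 9: (5,5), (6,4), (6,5), each with probability 1/30.
E[max(X, Y) | X + Y > 9] = (5 + 6 + 6) / 3 = 17/3.

17/3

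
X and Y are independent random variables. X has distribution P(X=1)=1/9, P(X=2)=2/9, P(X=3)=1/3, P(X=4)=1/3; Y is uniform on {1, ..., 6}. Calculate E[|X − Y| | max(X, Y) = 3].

P(max(X, Y) = 3) = 2/9.
Summing |X−Y|·P(x,y) over outcomes with max(X, Y) = 3 gives 13/54.
E[|X − Y| | max(X, Y) = 3] = (13/54) / (2/9) = 13/12.

13/12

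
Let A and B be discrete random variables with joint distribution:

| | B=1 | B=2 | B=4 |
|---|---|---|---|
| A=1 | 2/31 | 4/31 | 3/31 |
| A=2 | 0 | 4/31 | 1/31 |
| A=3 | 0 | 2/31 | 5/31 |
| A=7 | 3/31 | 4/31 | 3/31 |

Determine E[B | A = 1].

22/9

P(A = 1) = 9/31.
Summing B·P(A=x,B=y) over the conditioning event gives 22/31.
E[B | A = 1] = (22/31) / (9/31) = 22/9.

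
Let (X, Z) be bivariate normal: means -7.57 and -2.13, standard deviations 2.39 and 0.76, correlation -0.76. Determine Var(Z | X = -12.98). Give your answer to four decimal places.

For a bivariate normal, Var(Z | X=x) = σ_Z²(1 − ρ²).
Var(Z | X=-12.98) = (0.76)²·(1 − (-0.76)²) = 0.5776·0.4224 = 0.2440.

0.2440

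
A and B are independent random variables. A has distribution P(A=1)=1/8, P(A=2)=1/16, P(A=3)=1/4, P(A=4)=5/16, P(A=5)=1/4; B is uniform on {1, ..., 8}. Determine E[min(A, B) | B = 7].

P(B = 7) = 1/8.
Summing min(A,B)·P(x,y) over outcomes with B = 7 gives 7/16.
E[min(A, B) | B = 7] = (7/16) / (1/8) = 7/2.

7/2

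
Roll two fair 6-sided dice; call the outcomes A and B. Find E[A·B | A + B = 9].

19

Outcomes with A + B = 9: (3,6), (4,5), (5,4), (6,3), each with probability 1/36.
E[A·B | A + B = 9] = (18 + 20 + 20 + 18) / 4 = 19.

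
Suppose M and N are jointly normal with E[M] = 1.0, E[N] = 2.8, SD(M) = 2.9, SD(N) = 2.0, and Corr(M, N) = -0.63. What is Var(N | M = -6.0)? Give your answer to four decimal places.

2.4124

Var(N | M=x) = (1 − ρ²)·σ_N².
Var(N | M=-6.0) = (2.0)²·(1 − (-0.63)²) = 4·0.6031 = 2.4124.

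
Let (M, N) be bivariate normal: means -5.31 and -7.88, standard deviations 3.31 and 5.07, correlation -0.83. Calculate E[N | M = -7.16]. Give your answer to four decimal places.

For a bivariate normal, E[N | M=x] = μ_N + ρ·(σ_N/σ_M)·(x − μ_M).
E[N | M=-7.16] = -7.88 + (-0.83)·(5.07/3.31)·(-7.16 − (-5.31)) = -7.88 + (-1.27133)·(-1.85) = -5.5280.

-5.5280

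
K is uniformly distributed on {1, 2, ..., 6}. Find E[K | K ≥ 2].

4

Given K ≥ 2, K is equally likely to be any of {2, 3, 4, 5, 6}.
E[K | K ≥ 2] = (2 + 3 + 4 + 5 + 6) / 5 = 4.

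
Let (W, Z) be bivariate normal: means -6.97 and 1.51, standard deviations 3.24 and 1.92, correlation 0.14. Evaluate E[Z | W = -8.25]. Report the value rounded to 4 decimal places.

The regression of Z on W has slope ρ·σ_Z/σ_W and passes through (μ_W, μ_Z).
E[Z | W=-8.25] = 1.51 + (0.14)·(1.92/3.24)·(-8.25 − (-6.97)) = 1.51 + (0.082963)·(-1.28) = 1.4038.

1.4038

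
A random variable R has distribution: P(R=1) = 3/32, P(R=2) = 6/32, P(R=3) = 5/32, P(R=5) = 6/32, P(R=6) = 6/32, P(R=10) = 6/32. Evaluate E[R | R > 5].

P(R > 5) = 3/8.
Σ over the event: 6·3/16 + 10·3/16 = 3.
E[R | R > 5] = (3) / (3/8) = 8.

8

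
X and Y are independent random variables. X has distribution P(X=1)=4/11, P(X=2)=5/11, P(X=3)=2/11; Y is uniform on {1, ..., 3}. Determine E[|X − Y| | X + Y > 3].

P(X + Y > 3) = 20/33.
Summing |X−Y|·P(x,y) over outcomes with X + Y > 3 gives 19/33.
E[|X − Y| | X + Y > 3] = (19/33) / (20/33) = 19/20.

19/20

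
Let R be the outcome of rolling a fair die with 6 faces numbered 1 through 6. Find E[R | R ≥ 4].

5

Given R ≥ 4, R is equally likely to be any of {4, 5, 6}.
E[R | R ≥ 4] = (4 + 5 + 6) / 3 = 5.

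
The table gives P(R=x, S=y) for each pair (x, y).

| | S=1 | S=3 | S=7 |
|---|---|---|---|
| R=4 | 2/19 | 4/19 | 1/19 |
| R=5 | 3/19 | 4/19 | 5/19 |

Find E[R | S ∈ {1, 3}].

P(S ∈ {1, 3}) = 13/19.
Σ R·P over the event = 4·(2/19) + 4·(4/19) + 5·(3/19) + 5·(4/19) = 59/19.
E[R | S ∈ {1, 3}] = (59/19) / (13/19) = 59/13.

59/13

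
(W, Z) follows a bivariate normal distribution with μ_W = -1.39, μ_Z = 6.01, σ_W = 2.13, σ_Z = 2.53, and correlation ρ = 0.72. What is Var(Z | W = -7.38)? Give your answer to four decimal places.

The conditional variance in a bivariate normal is σ_Z²(1 − ρ²), independent of x.
Var(Z | W=-7.38) = (2.53)²·(1 − (0.72)²) = 6.4009·0.4816 = 3.0827.

3.0827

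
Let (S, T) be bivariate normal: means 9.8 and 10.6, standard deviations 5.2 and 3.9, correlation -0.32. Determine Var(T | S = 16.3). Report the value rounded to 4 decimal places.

13.6525

Var(T | S=x) = (1 − ρ²)·σ_T².
Var(T | S=16.3) = (3.9)²·(1 − (-0.32)²) = 15.21·0.8976 = 13.6525.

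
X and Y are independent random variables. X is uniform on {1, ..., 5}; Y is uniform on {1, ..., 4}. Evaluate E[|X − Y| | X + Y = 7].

P(X + Y = 7) = 3/20.
Summing |X−Y|·P(x,y) over outcomes with X + Y = 7 gives 1/4.
E[|X − Y| | X + Y = 7] = (1/4) / (3/20) = 5/3.

5/3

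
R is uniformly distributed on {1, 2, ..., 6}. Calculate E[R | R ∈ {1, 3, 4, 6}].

P(R ∈ {1, 3, 4, 6}) = 2/3.
Σ over the event: 1·1/6 + 3·1/6 + 4·1/6 + 6·1/6 = 7/3.
E[R | R ∈ {1, 3, 4, 6}] = (7/3) / (2/3) = 7/2.

7/2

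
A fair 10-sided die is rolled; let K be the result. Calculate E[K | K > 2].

Given K > 2, K is equally likely to be any of {3, 4, 5, 6, 7, 8, 9, 10}.
E[K | K > 2] = (3 + 4 + 5 + 6 + 7 + 8 + 9 + 10) / 8 = 13/2.

13/2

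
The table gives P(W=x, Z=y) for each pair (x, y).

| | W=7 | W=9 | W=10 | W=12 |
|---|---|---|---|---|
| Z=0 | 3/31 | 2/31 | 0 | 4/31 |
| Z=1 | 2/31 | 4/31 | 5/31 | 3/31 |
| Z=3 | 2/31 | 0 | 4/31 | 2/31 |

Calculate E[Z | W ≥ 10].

P(W ≥ 10) = 18/31.
Σ Z·P over the event = 1·(5/31) + 3·(4/31) + 0·(4/31) + 1·(3/31) + 3·(2/31) = 26/31.
E[Z | W ≥ 10] = (26/31) / (18/31) = 13/9.

13/9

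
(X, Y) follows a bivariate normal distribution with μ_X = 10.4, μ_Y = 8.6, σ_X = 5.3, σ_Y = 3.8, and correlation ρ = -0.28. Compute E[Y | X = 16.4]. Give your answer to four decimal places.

The regression of Y on X has slope ρ·σ_Y/σ_X and passes through (μ_X, μ_Y).
E[Y | X=16.4] = 8.6 + (-0.28)·(3.8/5.3)·(16.4 − (10.4)) = 8.6 + (-0.20075)·(6) = 7.3955.

7.3955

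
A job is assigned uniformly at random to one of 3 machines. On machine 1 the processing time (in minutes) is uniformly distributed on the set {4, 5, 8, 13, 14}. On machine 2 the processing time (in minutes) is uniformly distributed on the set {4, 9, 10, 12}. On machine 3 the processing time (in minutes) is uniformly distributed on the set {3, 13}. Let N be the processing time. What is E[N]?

E[N | machine 1] = (4+5+8+13+14)/5 = 44/5.
E[N | machine 2] = (4+9+10+12)/4 = 35/4.
E[N | machine 3] = (3+13)/2 = 8.
E[N] = (1/3)·(44/5) + (1/3)·(35/4) + (1/3)·(8) = 511/60.

511/60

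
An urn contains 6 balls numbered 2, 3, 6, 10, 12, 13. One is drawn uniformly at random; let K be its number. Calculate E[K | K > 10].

P(K > 10) = 1/3.
Σ over the event: 12·1/6 + 13·1/6 = 25/6.
E[K | K > 10] = (25/6) / (1/3) = 25/2.

25/2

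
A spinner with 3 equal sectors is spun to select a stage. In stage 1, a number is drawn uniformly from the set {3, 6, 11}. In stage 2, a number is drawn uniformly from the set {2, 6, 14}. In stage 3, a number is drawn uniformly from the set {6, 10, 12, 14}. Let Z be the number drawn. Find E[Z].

E[Z | stage 1] = (3+6+11)/3 = 20/3.
E[Z | stage 2] = (2+6+14)/3 = 22/3.
E[Z | stage 3] = (6+10+12+14)/4 = 21/2.
E[Z] = (1/3)·(20/3) + (1/3)·(22/3) + (1/3)·(21/2) = 49/6.

49/6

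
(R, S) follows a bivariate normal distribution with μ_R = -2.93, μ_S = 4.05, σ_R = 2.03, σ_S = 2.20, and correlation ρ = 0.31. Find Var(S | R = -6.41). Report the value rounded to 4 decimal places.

4.3749

Var(S | R=x) = (1 − ρ²)·σ_S².
Var(S | R=-6.41) = (2.20)²·(1 − (0.31)²) = 4.84·0.9039 = 4.3749.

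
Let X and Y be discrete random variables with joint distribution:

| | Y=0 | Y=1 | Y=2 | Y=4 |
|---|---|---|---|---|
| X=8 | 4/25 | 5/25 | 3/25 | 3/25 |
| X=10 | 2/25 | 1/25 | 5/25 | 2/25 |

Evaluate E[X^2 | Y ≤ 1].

P(Y ≤ 1) = 12/25.
Summing X^2·P(X=x,Y=y) over the conditioning event gives 876/25.
E[X^2 | Y ≤ 1] = (876/25) / (12/25) = 73.

73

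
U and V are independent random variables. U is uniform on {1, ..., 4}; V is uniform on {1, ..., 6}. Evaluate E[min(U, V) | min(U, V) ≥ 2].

41/15

P(min(U, V) ≥ 2) = 5/8.
Summing min(U,V)·P(x,y) over outcomes with min(U, V) ≥ 2 gives 41/24.
E[min(U, V) | min(U, V) ≥ 2] = (41/24) / (5/8) = 41/15.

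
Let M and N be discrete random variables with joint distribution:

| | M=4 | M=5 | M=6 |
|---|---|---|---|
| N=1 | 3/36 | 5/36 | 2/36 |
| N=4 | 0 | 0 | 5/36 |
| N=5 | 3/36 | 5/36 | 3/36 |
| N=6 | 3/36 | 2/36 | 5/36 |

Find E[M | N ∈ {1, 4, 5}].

67/13

P(N ∈ {1, 4, 5}) = 13/18.
Σ M·P over the event = 4·(3/36) + 4·(3/36) + 5·(5/36) + 5·(5/36) + 6·(2/36) + 6·(5/36) + 6·(3/36) = 67/18.
E[M | N ∈ {1, 4, 5}] = (67/18) / (13/18) = 67/13.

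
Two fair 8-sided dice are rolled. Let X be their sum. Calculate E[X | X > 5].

268/27

P(X > 5) = 27/32.
E[X | X > 5] = (67/8) / (27/32) = 268/27.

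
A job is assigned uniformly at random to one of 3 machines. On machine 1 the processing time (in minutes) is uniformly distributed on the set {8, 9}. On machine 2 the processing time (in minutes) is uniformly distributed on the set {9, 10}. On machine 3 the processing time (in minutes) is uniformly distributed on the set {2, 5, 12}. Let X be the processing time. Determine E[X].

73/9

E[X | machine 1] = (8+9)/2 = 17/2.
E[X | machine 2] = (9+10)/2 = 19/2.
E[X | machine 3] = (2+5+12)/3 = 19/3.
By the law of total expectation,
E[X] = (1/3)·(17/2) + (1/3)·(19/2) + (1/3)·(19/3) = 73/9.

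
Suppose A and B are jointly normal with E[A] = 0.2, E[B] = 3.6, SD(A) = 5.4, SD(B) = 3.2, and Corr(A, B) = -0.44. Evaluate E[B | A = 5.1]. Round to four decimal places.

2.3224

For a bivariate normal, E[B | A=x] = μ_B + ρ·(σ_B/σ_A)·(x − μ_A).
E[B | A=5.1] = 3.6 + (-0.44)·(3.2/5.4)·(5.1 − (0.2)) = 3.6 + (-0.26074)·(4.9) = 2.3224.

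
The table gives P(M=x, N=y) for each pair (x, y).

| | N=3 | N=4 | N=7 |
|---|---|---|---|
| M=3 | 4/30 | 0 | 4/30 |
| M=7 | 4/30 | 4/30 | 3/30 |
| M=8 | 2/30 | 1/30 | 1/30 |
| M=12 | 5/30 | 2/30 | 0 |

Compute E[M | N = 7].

P(N = 7) = 4/15.
Σ M·P over the event = 3·(4/30) + 7·(3/30) + 8·(1/30) = 41/30.
E[M | N = 7] = (41/30) / (4/15) = 41/8.

41/8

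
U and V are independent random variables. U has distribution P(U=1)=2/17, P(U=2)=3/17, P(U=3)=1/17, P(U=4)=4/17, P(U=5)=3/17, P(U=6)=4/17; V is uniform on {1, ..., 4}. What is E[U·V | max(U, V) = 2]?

P(max(U, V) = 2) = 2/17.
Summing UV·P(x,y) over outcomes with max(U, V) = 2 gives 11/34.
E[U·V | max(U, V) = 2] = (11/34) / (2/17) = 11/4.

11/4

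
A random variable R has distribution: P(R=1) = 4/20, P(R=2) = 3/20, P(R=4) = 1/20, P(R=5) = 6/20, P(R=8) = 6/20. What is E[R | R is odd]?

17/5

P(R is odd) = 1/2.
Σ over the event: 1·1/5 + 5·3/10 = 17/10.
E[R | R is odd] = (17/10) / (1/2) = 17/5.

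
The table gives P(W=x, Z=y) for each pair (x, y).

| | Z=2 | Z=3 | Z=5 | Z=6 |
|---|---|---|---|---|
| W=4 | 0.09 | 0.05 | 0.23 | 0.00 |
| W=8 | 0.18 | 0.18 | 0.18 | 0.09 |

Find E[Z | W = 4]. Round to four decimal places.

P(W = 4) = 0.37.
Σ Z·P over the event = 2·(0.09) + 3·(0.05) + 5·(0.23) = 1.48.
E[Z | W = 4] = (1.48) / (0.37) = 4.0000.

4.0000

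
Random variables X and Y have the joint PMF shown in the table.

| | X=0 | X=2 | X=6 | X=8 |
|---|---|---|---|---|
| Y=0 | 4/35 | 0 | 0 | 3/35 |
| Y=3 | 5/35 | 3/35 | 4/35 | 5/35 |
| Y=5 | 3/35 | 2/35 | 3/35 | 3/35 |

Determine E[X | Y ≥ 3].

29/7

P(Y ≥ 3) = 4/5.
Σ X·P over the event = 0·(5/35) + 0·(3/35) + 2·(3/35) + 2·(2/35) + 6·(4/35) + 6·(3/35) + 8·(5/35) + 8·(3/35) = 116/35.
E[X | Y ≥ 3] = (116/35) / (4/5) = 29/7.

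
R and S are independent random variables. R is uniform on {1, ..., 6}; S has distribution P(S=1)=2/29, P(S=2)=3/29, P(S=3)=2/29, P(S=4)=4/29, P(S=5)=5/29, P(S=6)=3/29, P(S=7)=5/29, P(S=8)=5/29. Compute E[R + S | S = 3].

13/2

P(S = 3) = 2/29.
Summing (R+S)·P(x,y) over outcomes with S = 3 gives 13/29.
E[R + S | S = 3] = (13/29) / (2/29) = 13/2.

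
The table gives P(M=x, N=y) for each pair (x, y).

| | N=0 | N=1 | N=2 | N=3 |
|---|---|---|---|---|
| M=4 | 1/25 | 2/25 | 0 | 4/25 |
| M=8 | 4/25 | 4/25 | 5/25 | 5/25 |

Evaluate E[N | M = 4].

2

P(M = 4) = 7/25.
Σ N·P over the event = 0·(1/25) + 1·(2/25) + 3·(4/25) = 14/25.
E[N | M = 4] = (14/25) / (7/25) = 2.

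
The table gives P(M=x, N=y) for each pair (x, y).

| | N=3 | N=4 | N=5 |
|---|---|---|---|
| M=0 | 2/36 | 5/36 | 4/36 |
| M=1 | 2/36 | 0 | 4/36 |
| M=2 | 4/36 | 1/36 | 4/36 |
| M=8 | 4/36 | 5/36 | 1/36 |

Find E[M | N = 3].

P(N = 3) = 1/3.
Σ M·P over the event = 0·(2/36) + 1·(2/36) + 2·(4/36) + 8·(4/36) = 7/6.
E[M | N = 3] = (7/6) / (1/3) = 7/2.

7/2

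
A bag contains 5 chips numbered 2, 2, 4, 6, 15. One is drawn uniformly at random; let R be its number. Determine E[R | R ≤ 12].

7/2

P(R ≤ 12) = 4/5.
Σ over the event: 2·2/5 + 4·1/5 + 6·1/5 = 14/5.
E[R | R ≤ 12] = (14/5) / (4/5) = 7/2.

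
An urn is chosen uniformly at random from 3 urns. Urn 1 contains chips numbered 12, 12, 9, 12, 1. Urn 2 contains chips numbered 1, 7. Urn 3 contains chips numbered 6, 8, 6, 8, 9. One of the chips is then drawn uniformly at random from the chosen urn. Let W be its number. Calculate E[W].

E[W | urn 1] = (12+12+9+12+1)/5 = 46/5.
E[W | urn 2] = (1+7)/2 = 4.
E[W | urn 3] = (6+8+6+8+9)/5 = 37/5.
E[W] = (1/3)·(46/5) + (1/3)·(4) + (1/3)·(37/5) = 103/15.

103/15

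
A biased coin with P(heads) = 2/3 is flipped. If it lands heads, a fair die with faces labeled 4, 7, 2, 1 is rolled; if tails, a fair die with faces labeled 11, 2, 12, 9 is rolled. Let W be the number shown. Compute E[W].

31/6

E[W | heads] = (4+7+2+1)/4 = 7/2.
E[W | tails] = (11+2+12+9)/4 = 17/2.
E[W] = (2/3)·(7/2) + (1/3)·(17/2) = 31/6.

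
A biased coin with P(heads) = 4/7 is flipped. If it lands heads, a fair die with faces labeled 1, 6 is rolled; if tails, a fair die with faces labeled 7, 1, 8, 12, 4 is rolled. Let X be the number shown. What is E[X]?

E[X | heads] = (1+6)/2 = 7/2.
E[X | tails] = (7+1+8+12+4)/5 = 32/5.
By the law of total expectation,
E[X] = (4/7)·(7/2) + (3/7)·(32/5) = 166/35.

166/35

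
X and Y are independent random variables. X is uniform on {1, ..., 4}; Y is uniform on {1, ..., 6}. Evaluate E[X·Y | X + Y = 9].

Outcomes with X + Y = 9: (3,6), (4,5), each with probability 1/24.
E[X·Y | X + Y = 9] = (18 + 20) / 2 = 19.

19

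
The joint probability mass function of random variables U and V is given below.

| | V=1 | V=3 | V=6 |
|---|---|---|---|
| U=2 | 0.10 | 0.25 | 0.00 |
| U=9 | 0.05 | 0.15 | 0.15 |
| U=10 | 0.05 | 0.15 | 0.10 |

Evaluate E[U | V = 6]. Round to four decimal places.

P(V = 6) = 0.25.
Summing U·P(U=x,V=y) over the conditioning event gives 2.35.
E[U | V = 6] = (2.35) / (0.25) = 9.4000.

9.4000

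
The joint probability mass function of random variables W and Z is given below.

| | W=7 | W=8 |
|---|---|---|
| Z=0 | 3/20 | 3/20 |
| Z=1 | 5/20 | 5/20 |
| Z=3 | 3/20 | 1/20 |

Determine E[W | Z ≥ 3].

P(Z ≥ 3) = 1/5.
Σ W·P over the event = 7·(3/20) + 8·(1/20) = 29/20.
E[W | Z ≥ 3] = (29/20) / (1/5) = 29/4.

29/4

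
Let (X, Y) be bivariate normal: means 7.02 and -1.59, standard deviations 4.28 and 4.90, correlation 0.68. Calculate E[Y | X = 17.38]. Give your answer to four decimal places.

E[Y | X=x] = μ_Y + ρ(σ_Y/σ_X)(x − μ_X) for jointly normal variables.
E[Y | X=17.38] = -1.59 + (0.68)·(4.90/4.28)·(17.38 − (7.02)) = -1.59 + (0.7785)·(10.36) = 6.4753.

6.4753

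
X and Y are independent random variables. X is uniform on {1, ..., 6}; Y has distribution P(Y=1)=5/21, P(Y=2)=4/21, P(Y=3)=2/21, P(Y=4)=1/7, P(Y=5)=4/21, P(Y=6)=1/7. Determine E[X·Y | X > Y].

586/57

P(X > Y) = 19/42.
Summing XY·P(x,y) over outcomes with X > Y gives 293/63.
E[X·Y | X > Y] = (293/63) / (19/42) = 586/57.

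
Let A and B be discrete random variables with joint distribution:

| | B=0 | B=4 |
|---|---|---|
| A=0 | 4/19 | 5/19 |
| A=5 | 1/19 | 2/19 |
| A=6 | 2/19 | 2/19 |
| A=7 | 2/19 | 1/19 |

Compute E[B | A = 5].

P(A = 5) = 3/19.
Σ B·P over the event = 0·(1/19) + 4·(2/19) = 8/19.
E[B | A = 5] = (8/19) / (3/19) = 8/3.

8/3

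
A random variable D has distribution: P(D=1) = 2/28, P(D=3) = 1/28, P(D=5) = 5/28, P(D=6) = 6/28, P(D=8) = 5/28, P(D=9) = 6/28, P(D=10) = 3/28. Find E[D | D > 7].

62/7

P(D > 7) = 1/2.
Σ over the event: 8·5/28 + 9·3/14 + 10·3/28 = 31/7.
E[D | D > 7] = (31/7) / (1/2) = 62/7.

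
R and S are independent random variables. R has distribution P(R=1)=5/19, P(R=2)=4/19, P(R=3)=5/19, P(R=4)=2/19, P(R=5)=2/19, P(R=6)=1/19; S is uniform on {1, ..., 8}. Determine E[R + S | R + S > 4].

1007/124

P(R + S > 4) = 31/38.
Summing (R+S)·P(x,y) over outcomes with R + S > 4 gives 53/8.
E[R + S | R + S > 4] = (53/8) / (31/38) = 1007/124.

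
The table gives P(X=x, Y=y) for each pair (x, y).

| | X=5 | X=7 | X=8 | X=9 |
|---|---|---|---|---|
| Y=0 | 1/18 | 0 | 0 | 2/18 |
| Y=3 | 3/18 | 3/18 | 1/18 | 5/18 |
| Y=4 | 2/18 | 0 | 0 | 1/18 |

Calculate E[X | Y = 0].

P(Y = 0) = 1/6.
Σ X·P over the event = 5·(1/18) + 9·(2/18) = 23/18.
E[X | Y = 0] = (23/18) / (1/6) = 23/3.

23/3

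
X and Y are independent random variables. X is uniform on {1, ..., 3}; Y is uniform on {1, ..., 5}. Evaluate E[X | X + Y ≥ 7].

Outcomes with X + Y ≥ 7: (2,5), (3,4), (3,5), each with probability 1/15.
E[X | X + Y ≥ 7] = (2 + 3 + 3) / 3 = 8/3.

8/3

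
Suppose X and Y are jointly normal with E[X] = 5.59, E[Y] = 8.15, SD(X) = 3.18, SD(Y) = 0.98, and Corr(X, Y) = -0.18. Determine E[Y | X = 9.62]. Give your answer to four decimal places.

7.9264

For a bivariate normal, E[Y | X=x] = μ_Y + ρ·(σ_Y/σ_X)·(x − μ_X).
E[Y | X=9.62] = 8.15 + (-0.18)·(0.98/3.18)·(9.62 − (5.59)) = 8.15 + (-0.055472)·(4.03) = 7.9264.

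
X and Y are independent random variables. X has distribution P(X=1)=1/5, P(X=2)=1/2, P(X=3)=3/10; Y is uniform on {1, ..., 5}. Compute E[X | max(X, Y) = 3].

39/16

P(max(X, Y) = 3) = 8/25.
Summing X·P(x,y) over outcomes with max(X, Y) = 3 gives 39/50.
E[X | max(X, Y) = 3] = (39/50) / (8/25) = 39/16.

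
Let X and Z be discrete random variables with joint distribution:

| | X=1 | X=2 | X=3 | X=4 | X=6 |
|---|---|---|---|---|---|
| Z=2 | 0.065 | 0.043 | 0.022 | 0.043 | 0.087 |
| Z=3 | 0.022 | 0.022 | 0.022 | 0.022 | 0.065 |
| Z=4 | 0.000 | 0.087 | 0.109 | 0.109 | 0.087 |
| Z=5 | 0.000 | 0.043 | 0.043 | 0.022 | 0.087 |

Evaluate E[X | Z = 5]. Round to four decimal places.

4.2308

P(Z = 5) = 0.195.
Σ X·P over the event = 2·(0.043) + 3·(0.043) + 4·(0.022) + 6·(0.087) = 0.825.
E[X | Z = 5] = (0.825) / (0.195) = 4.2308.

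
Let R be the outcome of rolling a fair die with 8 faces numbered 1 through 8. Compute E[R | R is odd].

Given R is odd, R is equally likely to be any of {1, 3, 5, 7}.
E[R | R is odd] = (1 + 3 + 5 + 7) / 4 = 4.

4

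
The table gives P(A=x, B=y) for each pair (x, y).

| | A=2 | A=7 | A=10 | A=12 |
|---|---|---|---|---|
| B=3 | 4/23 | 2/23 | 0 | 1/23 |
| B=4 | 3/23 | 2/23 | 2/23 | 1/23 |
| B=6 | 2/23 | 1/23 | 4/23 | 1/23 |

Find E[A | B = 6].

63/8

P(B = 6) = 8/23.
Σ A·P over the event = 2·(2/23) + 7·(1/23) + 10·(4/23) + 12·(1/23) = 63/23.
E[A | B = 6] = (63/23) / (8/23) = 63/8.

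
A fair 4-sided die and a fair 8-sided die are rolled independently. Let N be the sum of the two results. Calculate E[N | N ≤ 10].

190/29

P(N ≤ 10) = 29/32.
E[N | N ≤ 10] = (95/16) / (29/32) = 190/29.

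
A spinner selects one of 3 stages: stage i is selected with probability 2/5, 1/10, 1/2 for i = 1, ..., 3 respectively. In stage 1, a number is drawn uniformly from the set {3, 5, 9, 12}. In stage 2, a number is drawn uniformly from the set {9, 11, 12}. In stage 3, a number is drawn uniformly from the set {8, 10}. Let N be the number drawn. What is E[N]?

E[N | stage 1] = (3+5+9+12)/4 = 29/4.
E[N | stage 2] = (9+11+12)/3 = 32/3.
E[N | stage 3] = (8+10)/2 = 9.
By the law of total expectation,
E[N] = (2/5)·(29/4) + (1/10)·(32/3) + (1/2)·(9) = 127/15.

127/15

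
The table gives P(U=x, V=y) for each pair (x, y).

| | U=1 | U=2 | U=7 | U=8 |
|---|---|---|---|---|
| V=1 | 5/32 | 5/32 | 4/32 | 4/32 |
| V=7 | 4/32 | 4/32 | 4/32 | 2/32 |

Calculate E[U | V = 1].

25/6

P(V = 1) = 9/16.
Summing U·P(U=x,V=y) over the conditioning event gives 75/32.
E[U | V = 1] = (75/32) / (9/16) = 25/6.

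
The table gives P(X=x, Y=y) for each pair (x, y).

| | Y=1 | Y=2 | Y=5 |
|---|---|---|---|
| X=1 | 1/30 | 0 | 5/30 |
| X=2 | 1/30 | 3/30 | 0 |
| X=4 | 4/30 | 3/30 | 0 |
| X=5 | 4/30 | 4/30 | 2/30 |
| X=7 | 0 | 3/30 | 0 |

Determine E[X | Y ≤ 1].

P(Y ≤ 1) = 1/3.
Σ X·P over the event = 1·(1/30) + 2·(1/30) + 4·(4/30) + 5·(4/30) = 13/10.
E[X | Y ≤ 1] = (13/10) / (1/3) = 39/10.

39/10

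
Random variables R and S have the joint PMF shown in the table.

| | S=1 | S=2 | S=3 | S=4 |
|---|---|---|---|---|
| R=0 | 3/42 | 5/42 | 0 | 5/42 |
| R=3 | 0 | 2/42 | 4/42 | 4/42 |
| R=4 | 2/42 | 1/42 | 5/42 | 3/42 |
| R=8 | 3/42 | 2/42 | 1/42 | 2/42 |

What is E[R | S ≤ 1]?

P(S ≤ 1) = 4/21.
Σ R·P over the event = 0·(3/42) + 4·(2/42) + 8·(3/42) = 16/21.
E[R | S ≤ 1] = (16/21) / (4/21) = 4.

4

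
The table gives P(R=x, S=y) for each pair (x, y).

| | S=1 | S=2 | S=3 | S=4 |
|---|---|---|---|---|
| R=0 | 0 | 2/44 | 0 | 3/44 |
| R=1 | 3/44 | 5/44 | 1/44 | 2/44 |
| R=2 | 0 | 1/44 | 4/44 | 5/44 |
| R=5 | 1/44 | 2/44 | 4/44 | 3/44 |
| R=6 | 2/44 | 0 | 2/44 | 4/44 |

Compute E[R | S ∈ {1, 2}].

37/16

P(S ∈ {1, 2}) = 4/11.
Σ R·P over the event = 0·(2/44) + 1·(3/44) + 1·(5/44) + 2·(1/44) + 5·(1/44) + 5·(2/44) + 6·(2/44) = 37/44.
E[R | S ∈ {1, 2}] = (37/44) / (4/11) = 37/16.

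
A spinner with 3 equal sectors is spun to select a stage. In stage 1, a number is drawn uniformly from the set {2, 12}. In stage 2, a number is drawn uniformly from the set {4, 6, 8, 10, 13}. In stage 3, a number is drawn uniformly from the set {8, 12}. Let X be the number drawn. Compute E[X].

42/5

E[X | stage 1] = (2+12)/2 = 7.
E[X | stage 2] = (4+6+8+10+13)/5 = 41/5.
E[X | stage 3] = (8+12)/2 = 10.
E[X] = (1/3)·(7) + (1/3)·(41/5) + (1/3)·(10) = 42/5.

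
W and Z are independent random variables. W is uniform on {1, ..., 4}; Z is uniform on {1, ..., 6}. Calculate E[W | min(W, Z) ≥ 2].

P(min(W, Z) ≥ 2) = 5/8.
Summing W·P(x,y) over outcomes with min(W, Z) ≥ 2 gives 15/8.
E[W | min(W, Z) ≥ 2] = (15/8) / (5/8) = 3.

3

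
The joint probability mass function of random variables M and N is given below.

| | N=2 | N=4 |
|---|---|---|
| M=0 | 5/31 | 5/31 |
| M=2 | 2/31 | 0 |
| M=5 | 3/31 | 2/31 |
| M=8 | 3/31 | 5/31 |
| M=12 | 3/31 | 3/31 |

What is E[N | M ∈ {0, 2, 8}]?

3

P(M ∈ {0, 2, 8}) = 20/31.
Σ N·P over the event = 2·(5/31) + 4·(5/31) + 2·(2/31) + 2·(3/31) + 4·(5/31) = 60/31.
E[N | M ∈ {0, 2, 8}] = (60/31) / (20/31) = 3.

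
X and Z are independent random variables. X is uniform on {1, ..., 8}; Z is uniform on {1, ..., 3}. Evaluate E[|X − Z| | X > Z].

P(X > Z) = 3/4.
Summing |X−Z|·P(x,y) over outcomes with X > Z gives 8/3.
E[|X − Z| | X > Z] = (8/3) / (3/4) = 32/9.

32/9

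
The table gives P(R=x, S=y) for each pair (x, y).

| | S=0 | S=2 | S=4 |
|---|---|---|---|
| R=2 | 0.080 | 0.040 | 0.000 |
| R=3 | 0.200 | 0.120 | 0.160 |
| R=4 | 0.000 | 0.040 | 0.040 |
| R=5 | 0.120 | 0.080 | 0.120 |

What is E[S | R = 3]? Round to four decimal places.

1.8333

P(R = 3) = 0.480.
Σ S·P over the event = 0·(0.200) + 2·(0.120) + 4·(0.160) = 0.880.
E[S | R = 3] = (0.880) / (0.480) = 1.8333.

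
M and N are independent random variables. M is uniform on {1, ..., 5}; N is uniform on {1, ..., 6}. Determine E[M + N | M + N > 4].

P(M + N > 4) = 4/5.
Summing (M+N)·P(x,y) over outcomes with M + N > 4 gives 35/6.
E[M + N | M + N > 4] = (35/6) / (4/5) = 175/24.

175/24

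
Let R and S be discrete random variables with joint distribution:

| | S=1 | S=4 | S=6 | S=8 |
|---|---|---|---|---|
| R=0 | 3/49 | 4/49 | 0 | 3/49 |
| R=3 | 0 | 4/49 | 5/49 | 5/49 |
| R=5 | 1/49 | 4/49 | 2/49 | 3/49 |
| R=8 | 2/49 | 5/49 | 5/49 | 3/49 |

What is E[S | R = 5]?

P(R = 5) = 10/49.
Summing S·P(R=x,S=y) over the conditioning event gives 53/49.
E[S | R = 5] = (53/49) / (10/49) = 53/10.

53/10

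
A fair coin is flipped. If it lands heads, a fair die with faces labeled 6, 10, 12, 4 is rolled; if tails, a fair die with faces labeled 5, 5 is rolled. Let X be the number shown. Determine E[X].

13/2

E[X | heads] = (6+10+12+4)/4 = 8.
E[X | tails] = (5+5)/2 = 5.
By the law of total expectation,
E[X] = (1/2)·(8) + (1/2)·(5) = 13/2.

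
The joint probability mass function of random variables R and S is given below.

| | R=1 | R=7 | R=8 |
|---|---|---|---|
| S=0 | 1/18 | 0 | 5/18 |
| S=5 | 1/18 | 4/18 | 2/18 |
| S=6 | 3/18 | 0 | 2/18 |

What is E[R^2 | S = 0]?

107/2

P(S = 0) = 1/3.
Σ R^2·P over the event = 1·(1/18) + 64·(5/18) = 107/6.
E[R^2 | S = 0] = (107/6) / (1/3) = 107/2.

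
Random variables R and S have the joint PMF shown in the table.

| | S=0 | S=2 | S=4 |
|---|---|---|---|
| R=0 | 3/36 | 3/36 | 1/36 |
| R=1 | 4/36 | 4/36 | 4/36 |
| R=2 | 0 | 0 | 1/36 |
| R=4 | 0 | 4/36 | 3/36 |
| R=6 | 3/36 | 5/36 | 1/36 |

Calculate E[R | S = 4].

12/5

P(S = 4) = 5/18.
Σ R·P over the event = 0·(1/36) + 1·(4/36) + 2·(1/36) + 4·(3/36) + 6·(1/36) = 2/3.
E[R | S = 4] = (2/3) / (5/18) = 12/5.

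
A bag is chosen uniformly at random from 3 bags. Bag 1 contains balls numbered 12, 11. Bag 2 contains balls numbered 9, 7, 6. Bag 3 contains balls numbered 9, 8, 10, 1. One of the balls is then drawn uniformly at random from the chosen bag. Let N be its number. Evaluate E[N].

155/18

E[N | bag 1] = (12+11)/2 = 23/2.
E[N | bag 2] = (9+7+6)/3 = 22/3.
E[N | bag 3] = (9+8+10+1)/4 = 7.
E[N] = (1/3)·(23/2) + (1/3)·(22/3) + (1/3)·(7) = 155/18.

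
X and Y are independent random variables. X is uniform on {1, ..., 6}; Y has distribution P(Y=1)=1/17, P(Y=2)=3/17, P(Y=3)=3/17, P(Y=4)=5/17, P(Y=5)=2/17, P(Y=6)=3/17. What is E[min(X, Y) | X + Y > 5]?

122/39

P(X + Y > 5) = 13/17.
Summing min(X,Y)·P(x,y) over outcomes with X + Y > 5 gives 122/51.
E[min(X, Y) | X + Y > 5] = (122/51) / (13/17) = 122/39.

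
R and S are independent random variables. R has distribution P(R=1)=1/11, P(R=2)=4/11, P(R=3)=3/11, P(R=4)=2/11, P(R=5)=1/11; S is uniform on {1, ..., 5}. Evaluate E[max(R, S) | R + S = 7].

P(R + S = 7) = 2/11.
Summing max(R,S)·P(x,y) over outcomes with R + S = 7 gives 9/11.
E[max(R, S) | R + S = 7] = (9/11) / (2/11) = 9/2.

9/2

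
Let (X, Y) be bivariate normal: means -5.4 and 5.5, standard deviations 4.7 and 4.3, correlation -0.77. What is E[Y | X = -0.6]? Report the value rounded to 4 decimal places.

E[Y | X=x] = μ_Y + ρ(σ_Y/σ_X)(x − μ_X) for jointly normal variables.
E[Y | X=-0.6] = 5.5 + (-0.77)·(4.3/4.7)·(-0.6 − (-5.4)) = 5.5 + (-0.704468)·(4.8) = 2.1186.

2.1186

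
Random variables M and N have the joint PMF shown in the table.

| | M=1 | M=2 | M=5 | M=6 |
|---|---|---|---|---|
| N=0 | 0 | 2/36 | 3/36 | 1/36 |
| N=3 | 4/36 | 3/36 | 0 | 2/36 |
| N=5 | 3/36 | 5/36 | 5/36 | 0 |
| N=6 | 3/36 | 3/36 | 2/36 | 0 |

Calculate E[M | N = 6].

P(N = 6) = 2/9.
Σ M·P over the event = 1·(3/36) + 2·(3/36) + 5·(2/36) = 19/36.
E[M | N = 6] = (19/36) / (2/9) = 19/8.

19/8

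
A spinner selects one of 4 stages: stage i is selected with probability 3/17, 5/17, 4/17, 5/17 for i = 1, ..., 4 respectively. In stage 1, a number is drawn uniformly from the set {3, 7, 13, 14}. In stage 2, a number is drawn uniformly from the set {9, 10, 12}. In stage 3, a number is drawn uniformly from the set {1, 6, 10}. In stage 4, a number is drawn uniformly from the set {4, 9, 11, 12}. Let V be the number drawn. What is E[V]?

E[V | stage 1] = (3+7+13+14)/4 = 37/4.
E[V | stage 2] = (9+10+12)/3 = 31/3.
E[V | stage 3] = (1+6+10)/3 = 17/3.
E[V | stage 4] = (4+9+11+12)/4 = 9.
E[V] = (3/17)·(37/4) + (5/17)·(31/3) + (4/17)·(17/3) + (5/17)·(9) = 1765/204.

1765/204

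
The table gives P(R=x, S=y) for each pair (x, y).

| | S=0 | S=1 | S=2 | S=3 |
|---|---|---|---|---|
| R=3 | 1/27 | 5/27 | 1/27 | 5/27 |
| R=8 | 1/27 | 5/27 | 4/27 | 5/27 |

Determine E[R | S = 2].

7

P(S = 2) = 5/27.
Σ R·P over the event = 3·(1/27) + 8·(4/27) = 35/27.
E[R | S = 2] = (35/27) / (5/27) = 7.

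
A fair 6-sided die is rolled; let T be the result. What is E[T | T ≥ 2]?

Given T ≥ 2, T is equally likely to be any of {2, 3, 4, 5, 6}.
E[T | T ≥ 2] = (2 + 3 + 4 + 5 + 6) / 5 = 4.

4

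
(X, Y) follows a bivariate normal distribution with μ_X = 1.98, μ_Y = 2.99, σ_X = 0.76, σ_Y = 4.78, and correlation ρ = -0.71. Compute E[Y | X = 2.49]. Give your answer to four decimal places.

0.7126

E[Y | X=x] = μ_Y + ρ(σ_Y/σ_X)(x − μ_X) for jointly normal variables.
E[Y | X=2.49] = 2.99 + (-0.71)·(4.78/0.76)·(2.49 − (1.98)) = 2.99 + (-4.4655)·(0.51) = 0.7126.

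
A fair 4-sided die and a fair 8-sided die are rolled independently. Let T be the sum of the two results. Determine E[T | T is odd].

P(T is odd) = 1/2.
Σ over the event: 3·1/16 + 5·1/8 + 7·1/8 + 9·1/8 + 11·1/16 = 7/2.
E[T | T is odd] = (7/2) / (1/2) = 7.

7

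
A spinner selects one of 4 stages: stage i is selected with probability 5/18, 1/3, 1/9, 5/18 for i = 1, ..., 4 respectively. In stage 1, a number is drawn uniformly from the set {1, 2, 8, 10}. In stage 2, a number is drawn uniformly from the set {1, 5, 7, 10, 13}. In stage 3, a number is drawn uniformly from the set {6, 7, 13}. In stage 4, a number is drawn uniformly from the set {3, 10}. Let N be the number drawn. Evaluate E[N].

7157/1080

E[N | stage 1] = (1+2+8+10)/4 = 21/4.
E[N | stage 2] = (1+5+7+10+13)/5 = 36/5.
E[N | stage 3] = (6+7+13)/3 = 26/3.
E[N | stage 4] = (3+10)/2 = 13/2.
By the law of total expectation,
E[N] = (5/18)·(21/4) + (1/3)·(36/5) + (1/9)·(26/3) + (5/18)·(13/2) = 7157/1080.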